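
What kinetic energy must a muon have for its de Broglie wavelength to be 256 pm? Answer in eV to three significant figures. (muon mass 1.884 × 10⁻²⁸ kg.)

p = h/λ = 6.626 × 10⁻³⁴ / 2.560 × 10⁻¹⁰ = 2.588 × 10⁻²⁴ kg·m/s.
KE = p²/(2m) = (2.588 × 10⁻²⁴)² / (2 × 1.884 × 10⁻²⁸) = 1.778 × 10⁻²⁰ J = 0.111 eV.

KE = 0.111 eV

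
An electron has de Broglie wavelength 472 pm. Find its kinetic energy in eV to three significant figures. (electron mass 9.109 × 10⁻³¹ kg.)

KE = 6.75 eV

p = h/λ = 6.626 × 10⁻³⁴ / 4.720 × 10⁻¹⁰ = 1.404 × 10⁻²⁴ kg·m/s.
KE = p²/(2m) = (1.404 × 10⁻²⁴)² / (2 × 9.109 × 10⁻³¹) = 1.082 × 10⁻¹⁸ J = 6.75 eV.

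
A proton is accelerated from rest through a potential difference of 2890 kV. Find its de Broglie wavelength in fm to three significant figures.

λ = 16.8 fm

KE = eV = 1.602 × 10⁻¹⁹ × 2.890 × 10⁶ = 4.630 × 10⁻¹³ J.
p = √(2mKE) = √(2 × 1.673 × 10⁻²⁷ × 4.630 × 10⁻¹³) = 3.936 × 10⁻²⁰ kg·m/s.
λ = h/p = 6.626 × 10⁻³⁴ / 3.936 × 10⁻²⁰ = 1.68 × 10⁻¹⁴ m = 16.8 fm.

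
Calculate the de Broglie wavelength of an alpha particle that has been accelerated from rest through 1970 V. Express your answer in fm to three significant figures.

λ = 229 fm

KE = 2eV = 2 × 1.602 × 10⁻¹⁹ × 1970 = 6.312 × 10⁻¹⁶ J.
p = √(2mKE) = √(2 × 6.645 × 10⁻²⁷ × 6.312 × 10⁻¹⁶) = 2.896 × 10⁻²¹ kg·m/s.
λ = h/p = 6.626 × 10⁻³⁴ / 2.896 × 10⁻²¹ = 2.29 × 10⁻¹³ m = 229 fm.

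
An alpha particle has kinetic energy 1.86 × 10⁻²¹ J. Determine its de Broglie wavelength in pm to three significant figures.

λ = 133 pm

p = √(2mKE) = √(2 × 6.645 × 10⁻²⁷ × 1.860 × 10⁻²¹) = 4.972 × 10⁻²⁴ kg·m/s.
λ = h/p = 6.626 × 10⁻³⁴ / 4.972 × 10⁻²⁴ = 1.33 × 10⁻¹⁰ m = 133 pm.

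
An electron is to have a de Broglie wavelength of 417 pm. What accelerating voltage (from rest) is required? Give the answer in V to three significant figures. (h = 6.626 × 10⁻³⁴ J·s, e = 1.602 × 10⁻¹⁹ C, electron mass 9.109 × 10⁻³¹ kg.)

p = h/λ = 6.626 × 10⁻³⁴ / 4.170 × 10⁻¹⁰ = 1.589 × 10⁻²⁴ kg·m/s.
KE = p²/(2m) = 1.386 × 10⁻¹⁸ J.
V = KE/e = 1.386 × 10⁻¹⁸ / (1.602 × 10⁻¹⁹) = 8.65 V.

V = 8.65 V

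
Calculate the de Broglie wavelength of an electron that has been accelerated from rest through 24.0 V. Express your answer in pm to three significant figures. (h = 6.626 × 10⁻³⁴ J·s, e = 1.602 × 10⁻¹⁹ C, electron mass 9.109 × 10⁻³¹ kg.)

λ = 250 pm

KE = eV = 1.602 × 10⁻¹⁹ × 24.00 = 3.845 × 10⁻¹⁸ J.
p = √(2mKE) = √(2 × 9.109 × 10⁻³¹ × 3.845 × 10⁻¹⁸) = 2.647 × 10⁻²⁴ kg·m/s.
λ = h/p = 6.626 × 10⁻³⁴ / 2.647 × 10⁻²⁴ = 2.50 × 10⁻¹⁰ m = 250 pm.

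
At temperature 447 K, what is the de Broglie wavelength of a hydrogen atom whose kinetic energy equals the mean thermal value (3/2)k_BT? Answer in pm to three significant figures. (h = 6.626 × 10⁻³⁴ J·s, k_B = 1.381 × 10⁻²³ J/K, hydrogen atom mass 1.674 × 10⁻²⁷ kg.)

λ = 119 pm

KE = (3/2)k_BT = 1.5 × 1.381 × 10⁻²³ × 447 = 9.260 × 10⁻²¹ J.
p = √(2mKE) = √(2 × 1.674 × 10⁻²⁷ × 9.260 × 10⁻²¹) = 5.568 × 10⁻²⁴ kg·m/s.
λ = h/p = 1.19 × 10⁻¹⁰ m = 119 pm.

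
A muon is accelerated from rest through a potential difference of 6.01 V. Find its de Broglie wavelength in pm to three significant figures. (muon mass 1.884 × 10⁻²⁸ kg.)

KE = eV = 1.602 × 10⁻¹⁹ × 6.010 = 9.628 × 10⁻¹⁹ J.
p = √(2mKE) = √(2 × 1.884 × 10⁻²⁸ × 9.628 × 10⁻¹⁹) = 1.905 × 10⁻²³ kg·m/s.
λ = h/p = 6.626 × 10⁻³⁴ / 1.905 × 10⁻²³ = 3.48 × 10⁻¹¹ m = 34.8 pm.

λ = 34.8 pm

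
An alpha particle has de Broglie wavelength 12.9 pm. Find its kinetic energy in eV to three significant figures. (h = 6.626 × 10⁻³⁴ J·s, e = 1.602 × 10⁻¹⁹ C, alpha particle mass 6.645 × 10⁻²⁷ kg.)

KE = 1.24 eV

p = h/λ = 6.626 × 10⁻³⁴ / 1.290 × 10⁻¹¹ = 5.136 × 10⁻²³ kg·m/s.
KE = p²/(2m) = (5.136 × 10⁻²³)² / (2 × 6.645 × 10⁻²⁷) = 1.985 × 10⁻¹⁹ J = 1.24 eV.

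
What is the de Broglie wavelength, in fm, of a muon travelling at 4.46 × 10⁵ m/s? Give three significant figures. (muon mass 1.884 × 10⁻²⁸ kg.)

λ = 7890 fm

p = mv = 1.884 × 10⁻²⁸ × 4.46 × 10⁵ = 8.403 × 10⁻²³ kg·m/s.
λ = h/p = 6.626 × 10⁻³⁴ / 8.403 × 10⁻²³ = 7.89 × 10⁻¹² m = 7890 fm.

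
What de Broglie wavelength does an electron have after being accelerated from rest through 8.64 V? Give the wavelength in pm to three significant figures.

KE = eV = 1.602 × 10⁻¹⁹ × 8.640 = 1.384 × 10⁻¹⁸ J.
p = √(2mKE) = √(2 × 9.109 × 10⁻³¹ × 1.384 × 10⁻¹⁸) = 1.588 × 10⁻²⁴ kg·m/s.
λ = h/p = 6.626 × 10⁻³⁴ / 1.588 × 10⁻²⁴ = 4.17 × 10⁻¹⁰ m = 417 pm.

λ = 417 pm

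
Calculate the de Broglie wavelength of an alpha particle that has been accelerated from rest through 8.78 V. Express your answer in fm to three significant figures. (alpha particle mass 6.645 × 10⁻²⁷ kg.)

λ = 3430 fm

KE = 2eV = 2 × 1.602 × 10⁻¹⁹ × 8.780 = 2.813 × 10⁻¹⁸ J.
p = √(2mKE) = √(2 × 6.645 × 10⁻²⁷ × 2.813 × 10⁻¹⁸) = 1.934 × 10⁻²² kg·m/s.
λ = h/p = 6.626 × 10⁻³⁴ / 1.934 × 10⁻²² = 3.43 × 10⁻¹² m = 3430 fm.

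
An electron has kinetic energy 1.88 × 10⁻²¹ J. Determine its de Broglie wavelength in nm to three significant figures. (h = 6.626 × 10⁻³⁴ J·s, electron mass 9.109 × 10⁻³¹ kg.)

λ = 11.3 nm

p = √(2mKE) = √(2 × 9.109 × 10⁻³¹ × 1.880 × 10⁻²¹) = 5.852 × 10⁻²⁶ kg·m/s.
λ = h/p = 6.626 × 10⁻³⁴ / 5.852 × 10⁻²⁶ = 1.13 × 10⁻⁸ m = 11.3 nm.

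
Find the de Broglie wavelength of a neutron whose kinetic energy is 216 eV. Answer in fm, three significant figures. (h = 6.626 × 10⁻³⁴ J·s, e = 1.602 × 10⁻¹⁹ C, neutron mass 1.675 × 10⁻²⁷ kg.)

KE = 216 eV = 3.460 × 10⁻¹⁷ J.
p = √(2mKE) = √(2 × 1.675 × 10⁻²⁷ × 3.460 × 10⁻¹⁷) = 3.405 × 10⁻²² kg·m/s.
λ = h/p = 6.626 × 10⁻³⁴ / 3.405 × 10⁻²² = 1.95 × 10⁻¹² m = 1950 fm.

λ = 1950 fm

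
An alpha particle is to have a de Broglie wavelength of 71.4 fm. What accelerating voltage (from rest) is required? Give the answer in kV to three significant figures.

p = h/λ = 6.626 × 10⁻³⁴ / 7.140 × 10⁻¹⁴ = 9.280 × 10⁻²¹ kg·m/s.
KE = p²/(2m) = 6.480 × 10⁻¹⁵ J.
V = KE/2e = 6.480 × 10⁻¹⁵ / (2 × 1.602 × 10⁻¹⁹) = 20.2 kV.

V = 20.2 kV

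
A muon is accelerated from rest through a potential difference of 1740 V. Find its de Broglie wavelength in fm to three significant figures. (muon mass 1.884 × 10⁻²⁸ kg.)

KE = eV = 1.602 × 10⁻¹⁹ × 1740 = 2.787 × 10⁻¹⁶ J.
p = √(2mKE) = √(2 × 1.884 × 10⁻²⁸ × 2.787 × 10⁻¹⁶) = 3.241 × 10⁻²² kg·m/s.
λ = h/p = 6.626 × 10⁻³⁴ / 3.241 × 10⁻²² = 2.04 × 10⁻¹² m = 2040 fm.

λ = 2040 fm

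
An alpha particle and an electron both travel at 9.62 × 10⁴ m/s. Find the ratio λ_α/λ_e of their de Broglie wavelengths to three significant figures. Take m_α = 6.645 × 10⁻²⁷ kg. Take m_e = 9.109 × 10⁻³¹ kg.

At fixed v, p = mv so λ = h/(mv) ∝ 1/m.
λ_α/λ_e = m_e/m_α = 9.109 × 10⁻³¹/6.645 × 10⁻²⁷ = 1.37 × 10⁻⁴.

λ_α/λ_e = 1.37 × 10⁻⁴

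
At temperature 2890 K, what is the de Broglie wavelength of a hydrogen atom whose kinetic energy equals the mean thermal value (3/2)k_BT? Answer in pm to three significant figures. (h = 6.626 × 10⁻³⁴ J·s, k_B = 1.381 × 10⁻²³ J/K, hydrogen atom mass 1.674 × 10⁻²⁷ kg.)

λ = 46.8 pm

KE = (3/2)k_BT = 1.5 × 1.381 × 10⁻²³ × 2890 = 5.987 × 10⁻²⁰ J.
p = √(2mKE) = √(2 × 1.674 × 10⁻²⁷ × 5.987 × 10⁻²⁰) = 1.416 × 10⁻²³ kg·m/s.
λ = h/p = 4.68 × 10⁻¹¹ m = 46.8 pm.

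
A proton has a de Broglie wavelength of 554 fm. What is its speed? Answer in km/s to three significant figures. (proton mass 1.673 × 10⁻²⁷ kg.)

p = h/λ = 6.626 × 10⁻³⁴ / 5.540 × 10⁻¹³ = 1.196 × 10⁻²¹ kg·m/s.
v = p/m = 1.196 × 10⁻²¹ / 1.673 × 10⁻²⁷ = 7.15 × 10⁵ m/s = 715 km/s.

v = 715 km/s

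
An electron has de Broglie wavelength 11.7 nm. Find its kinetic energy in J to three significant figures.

p = h/λ = 6.626 × 10⁻³⁴ / 1.170 × 10⁻⁸ = 5.663 × 10⁻²⁶ kg·m/s.
KE = p²/(2m) = (5.663 × 10⁻²⁶)² / (2 × 9.109 × 10⁻³¹) = 1.760 × 10⁻²¹ J = 1.76 × 10⁻²¹ J.

KE = 1.76 × 10⁻²¹ J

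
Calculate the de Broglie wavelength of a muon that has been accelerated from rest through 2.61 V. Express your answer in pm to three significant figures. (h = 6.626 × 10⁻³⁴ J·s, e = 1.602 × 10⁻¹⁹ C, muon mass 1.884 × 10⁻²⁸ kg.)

KE = eV = 1.602 × 10⁻¹⁹ × 2.610 = 4.181 × 10⁻¹⁹ J.
p = √(2mKE) = √(2 × 1.884 × 10⁻²⁸ × 4.181 × 10⁻¹⁹) = 1.255 × 10⁻²³ kg·m/s.
λ = h/p = 6.626 × 10⁻³⁴ / 1.255 × 10⁻²³ = 5.28 × 10⁻¹¹ m = 52.8 pm.

λ = 52.8 pm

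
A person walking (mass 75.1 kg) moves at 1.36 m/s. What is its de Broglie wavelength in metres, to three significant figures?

λ = 6.49 × 10⁻³⁶ m

p = mv = 75.1 × 1.36 = 1.021 × 10² kg·m/s.
λ = h/p = 6.626 × 10⁻³⁴ / 1.021 × 10² = 6.49 × 10⁻³⁶ m.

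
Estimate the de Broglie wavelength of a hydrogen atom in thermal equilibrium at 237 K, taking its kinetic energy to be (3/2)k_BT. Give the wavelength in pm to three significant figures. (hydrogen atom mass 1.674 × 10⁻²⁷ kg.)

λ = 163 pm

KE = (3/2)k_BT = 1.5 × 1.381 × 10⁻²³ × 237 = 4.909 × 10⁻²¹ J.
p = √(2mKE) = √(2 × 1.674 × 10⁻²⁷ × 4.909 × 10⁻²¹) = 4.054 × 10⁻²⁴ kg·m/s.
λ = h/p = 1.63 × 10⁻¹⁰ m = 163 pm.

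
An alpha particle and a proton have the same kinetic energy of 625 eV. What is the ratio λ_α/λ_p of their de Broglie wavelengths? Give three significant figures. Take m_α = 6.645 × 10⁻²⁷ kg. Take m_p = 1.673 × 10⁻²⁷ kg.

λ_α/λ_p = 0.502

At fixed KE, p = √(2mKE) so λ = h/p ∝ 1/√m.
λ_α/λ_p = √(m_p/m_α) = √(1.673 × 10⁻²⁷/6.645 × 10⁻²⁷) = √(0.2518) = 0.502.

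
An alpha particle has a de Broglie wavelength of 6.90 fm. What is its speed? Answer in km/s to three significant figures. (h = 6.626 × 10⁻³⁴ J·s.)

v = 1.45 × 10⁴ km/s

p = h/λ = 6.626 × 10⁻³⁴ / 6.900 × 10⁻¹⁵ = 9.603 × 10⁻²⁰ kg·m/s.
v = p/m = 9.603 × 10⁻²⁰ / 6.645 × 10⁻²⁷ = 1.45 × 10⁷ m/s = 1.45 × 10⁴ km/s.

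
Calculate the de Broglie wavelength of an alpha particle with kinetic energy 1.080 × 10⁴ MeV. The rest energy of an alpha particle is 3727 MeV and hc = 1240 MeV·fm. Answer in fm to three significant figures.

Total energy E = KE + m₀c² = 1.080 × 10⁴ + 3727 = 14527 MeV.
(pc)² = E² − (m₀c²)² = (14527)² − (3727)² = 1.971 × 10⁸ MeV², so pc = 1.404 × 10⁴ MeV.
λ = hc/(pc) = 1240 MeV·fm / 1.404 × 10⁴ MeV = 0.0883 fm.

λ = 0.0883 fm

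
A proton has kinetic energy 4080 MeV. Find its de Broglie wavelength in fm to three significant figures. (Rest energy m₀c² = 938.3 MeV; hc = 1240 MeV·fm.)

Total energy E = KE + m₀c² = 4080 + 938.3 = 5018.3 MeV.
(pc)² = E² − (m₀c²)² = (5018.3)² − (938.3)² = 2.430 × 10⁷ MeV², so pc = 4930 MeV.
λ = hc/(pc) = 1240 MeV·fm / 4930 MeV = 0.252 fm.

λ = 0.252 fm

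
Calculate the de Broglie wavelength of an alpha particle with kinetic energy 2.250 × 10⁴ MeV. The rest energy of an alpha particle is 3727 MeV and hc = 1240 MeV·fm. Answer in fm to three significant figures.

Total energy E = KE + m₀c² = 2.250 × 10⁴ + 3727 = 26227 MeV.
(pc)² = E² − (m₀c²)² = (26227)² − (3727)² = 6.740 × 10⁸ MeV², so pc = 2.596 × 10⁴ MeV.
λ = hc/(pc) = 1240 MeV·fm / 2.596 × 10⁴ MeV = 0.0478 fm.

λ = 0.0478 fm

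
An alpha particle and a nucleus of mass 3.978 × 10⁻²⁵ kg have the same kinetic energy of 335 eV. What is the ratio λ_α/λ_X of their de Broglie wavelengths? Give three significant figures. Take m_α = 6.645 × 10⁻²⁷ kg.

λ_α/λ_X = 7.74

At fixed KE, p = √(2mKE) so λ = h/p ∝ 1/√m.
λ_α/λ_X = √(m_X/m_α) = √(3.978 × 10⁻²⁵/6.645 × 10⁻²⁷) = √(59.86) = 7.74.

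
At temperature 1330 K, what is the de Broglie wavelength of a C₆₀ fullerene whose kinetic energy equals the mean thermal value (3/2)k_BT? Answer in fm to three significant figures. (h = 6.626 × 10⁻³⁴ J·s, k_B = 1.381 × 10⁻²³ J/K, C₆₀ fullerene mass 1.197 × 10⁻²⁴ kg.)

KE = (3/2)k_BT = 1.5 × 1.381 × 10⁻²³ × 1330 = 2.755 × 10⁻²⁰ J.
p = √(2mKE) = √(2 × 1.197 × 10⁻²⁴ × 2.755 × 10⁻²⁰) = 2.568 × 10⁻²² kg·m/s.
λ = h/p = 2.58 × 10⁻¹² m = 2580 fm.

λ = 2580 fm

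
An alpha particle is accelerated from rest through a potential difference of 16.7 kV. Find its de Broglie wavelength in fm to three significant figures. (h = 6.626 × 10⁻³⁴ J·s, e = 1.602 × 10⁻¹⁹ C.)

λ = 78.6 fm

KE = 2eV = 2 × 1.602 × 10⁻¹⁹ × 1.670 × 10⁴ = 5.351 × 10⁻¹⁵ J.
p = √(2mKE) = √(2 × 6.645 × 10⁻²⁷ × 5.351 × 10⁻¹⁵) = 8.433 × 10⁻²¹ kg·m/s.
λ = h/p = 6.626 × 10⁻³⁴ / 8.433 × 10⁻²¹ = 7.86 × 10⁻¹⁴ m = 78.6 fm.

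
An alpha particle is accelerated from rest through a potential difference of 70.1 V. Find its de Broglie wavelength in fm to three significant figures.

KE = 2eV = 2 × 1.602 × 10⁻¹⁹ × 70.10 = 2.246 × 10⁻¹⁷ J.
p = √(2mKE) = √(2 × 6.645 × 10⁻²⁷ × 2.246 × 10⁻¹⁷) = 5.463 × 10⁻²² kg·m/s.
λ = h/p = 6.626 × 10⁻³⁴ / 5.463 × 10⁻²² = 1.21 × 10⁻¹² m = 1210 fm.

λ = 1210 fm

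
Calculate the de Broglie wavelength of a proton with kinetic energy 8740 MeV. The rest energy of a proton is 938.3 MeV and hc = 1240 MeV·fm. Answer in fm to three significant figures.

λ = 0.129 fm

Total energy E = KE + m₀c² = 8740 + 938.3 = 9678.3 MeV.
(pc)² = E² − (m₀c²)² = (9678.3)² − (938.3)² = 9.279 × 10⁷ MeV², so pc = 9633 MeV.
λ = hc/(pc) = 1240 MeV·fm / 9633 MeV = 0.129 fm.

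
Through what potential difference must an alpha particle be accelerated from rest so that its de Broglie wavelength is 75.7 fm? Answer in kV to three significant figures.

p = h/λ = 6.626 × 10⁻³⁴ / 7.570 × 10⁻¹⁴ = 8.753 × 10⁻²¹ kg·m/s.
KE = p²/(2m) = 5.765 × 10⁻¹⁵ J.
V = KE/2e = 5.765 × 10⁻¹⁵ / (2 × 1.602 × 10⁻¹⁹) = 18.0 kV.

V = 18.0 kV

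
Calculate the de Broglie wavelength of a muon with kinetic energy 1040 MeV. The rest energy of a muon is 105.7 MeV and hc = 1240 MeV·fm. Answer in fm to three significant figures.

λ = 1.09 fm

Total energy E = KE + m₀c² = 1040 + 105.7 = 1145.7 MeV.
(pc)² = E² − (m₀c²)² = (1145.7)² − (105.7)² = 1.301 × 10⁶ MeV², so pc = 1141 MeV.
λ = hc/(pc) = 1240 MeV·fm / 1141 MeV = 1.09 fm.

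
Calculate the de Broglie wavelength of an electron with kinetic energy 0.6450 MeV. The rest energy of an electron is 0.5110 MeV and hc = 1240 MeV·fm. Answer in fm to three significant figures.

Total energy E = KE + m₀c² = 0.6450 + 0.5110 = 1.1560 MeV.
(pc)² = E² − (m₀c²)² = (1.1560)² − (0.5110)² = 1.075 MeV², so pc = 1.037 MeV.
λ = hc/(pc) = 1240 MeV·fm / 1.037 MeV = 1200 fm.

λ = 1200 fm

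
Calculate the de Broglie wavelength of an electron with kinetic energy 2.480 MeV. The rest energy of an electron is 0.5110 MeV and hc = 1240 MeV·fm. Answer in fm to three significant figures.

λ = 421 fm

Total energy E = KE + m₀c² = 2.480 + 0.5110 = 2.9910 MeV.
(pc)² = E² − (m₀c²)² = (2.9910)² − (0.5110)² = 8.685 MeV², so pc = 2.947 MeV.
λ = hc/(pc) = 1240 MeV·fm / 2.947 MeV = 421 fm.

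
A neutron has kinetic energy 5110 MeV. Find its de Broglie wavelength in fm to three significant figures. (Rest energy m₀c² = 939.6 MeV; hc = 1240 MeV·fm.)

Total energy E = KE + m₀c² = 5110 + 939.6 = 6049.6 MeV.
(pc)² = E² − (m₀c²)² = (6049.6)² − (939.6)² = 3.571 × 10⁷ MeV², so pc = 5976 MeV.
λ = hc/(pc) = 1240 MeV·fm / 5976 MeV = 0.207 fm.

λ = 0.207 fm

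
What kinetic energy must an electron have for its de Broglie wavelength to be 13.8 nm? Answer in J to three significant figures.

p = h/λ = 6.626 × 10⁻³⁴ / 1.380 × 10⁻⁸ = 4.801 × 10⁻²⁶ kg·m/s.
KE = p²/(2m) = (4.801 × 10⁻²⁶)² / (2 × 9.109 × 10⁻³¹) = 1.265 × 10⁻²¹ J = 1.27 × 10⁻²¹ J.

KE = 1.27 × 10⁻²¹ J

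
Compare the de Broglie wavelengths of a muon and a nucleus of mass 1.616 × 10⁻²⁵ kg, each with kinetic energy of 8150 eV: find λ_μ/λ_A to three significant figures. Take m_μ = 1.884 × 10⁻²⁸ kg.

At fixed KE, p = √(2mKE) so λ = h/p ∝ 1/√m.
λ_μ/λ_A = √(m_A/m_μ) = √(1.616 × 10⁻²⁵/1.884 × 10⁻²⁸) = √(857.7) = 29.3.

λ_μ/λ_A = 29.3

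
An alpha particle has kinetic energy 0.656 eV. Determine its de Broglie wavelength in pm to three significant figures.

λ = 17.7 pm

KE = 0.656 eV = 1.051 × 10⁻¹⁹ J.
p = √(2mKE) = √(2 × 6.645 × 10⁻²⁷ × 1.051 × 10⁻¹⁹) = 3.737 × 10⁻²³ kg·m/s.
λ = h/p = 6.626 × 10⁻³⁴ / 3.737 × 10⁻²³ = 1.77 × 10⁻¹¹ m = 17.7 pm.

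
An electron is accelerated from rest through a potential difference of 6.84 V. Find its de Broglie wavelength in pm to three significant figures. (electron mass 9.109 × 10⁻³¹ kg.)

KE = eV = 1.602 × 10⁻¹⁹ × 6.840 = 1.096 × 10⁻¹⁸ J.
p = √(2mKE) = √(2 × 9.109 × 10⁻³¹ × 1.096 × 10⁻¹⁸) = 1.413 × 10⁻²⁴ kg·m/s.
λ = h/p = 6.626 × 10⁻³⁴ / 1.413 × 10⁻²⁴ = 4.69 × 10⁻¹⁰ m = 469 pm.

λ = 469 pm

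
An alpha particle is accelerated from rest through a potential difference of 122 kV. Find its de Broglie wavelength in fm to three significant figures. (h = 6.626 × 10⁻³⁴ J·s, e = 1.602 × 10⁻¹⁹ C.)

λ = 29.1 fm

KE = 2eV = 2 × 1.602 × 10⁻¹⁹ × 1.220 × 10⁵ = 3.909 × 10⁻¹⁴ J.
p = √(2mKE) = √(2 × 6.645 × 10⁻²⁷ × 3.909 × 10⁻¹⁴) = 2.279 × 10⁻²⁰ kg·m/s.
λ = h/p = 6.626 × 10⁻³⁴ / 2.279 × 10⁻²⁰ = 2.91 × 10⁻¹⁴ m = 29.1 fm.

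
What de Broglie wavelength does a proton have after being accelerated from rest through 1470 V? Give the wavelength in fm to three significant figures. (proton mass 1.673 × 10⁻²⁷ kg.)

λ = 746 fm

KE = eV = 1.602 × 10⁻¹⁹ × 1470 = 2.355 × 10⁻¹⁶ J.
p = √(2mKE) = √(2 × 1.673 × 10⁻²⁷ × 2.355 × 10⁻¹⁶) = 8.877 × 10⁻²² kg·m/s.
λ = h/p = 6.626 × 10⁻³⁴ / 8.877 × 10⁻²² = 7.46 × 10⁻¹³ m = 746 fm.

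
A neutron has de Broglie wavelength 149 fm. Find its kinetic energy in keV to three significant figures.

p = h/λ = 6.626 × 10⁻³⁴ / 1.490 × 10⁻¹³ = 4.447 × 10⁻²¹ kg·m/s.
KE = p²/(2m) = (4.447 × 10⁻²¹)² / (2 × 1.675 × 10⁻²⁷) = 5.903 × 10⁻¹⁵ J = 36.8 keV.

KE = 36.8 keV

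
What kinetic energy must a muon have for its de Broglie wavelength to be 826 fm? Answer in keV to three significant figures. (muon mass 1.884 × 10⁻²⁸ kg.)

KE = 10.7 keV

p = h/λ = 6.626 × 10⁻³⁴ / 8.260 × 10⁻¹³ = 8.022 × 10⁻²² kg·m/s.
KE = p²/(2m) = (8.022 × 10⁻²²)² / (2 × 1.884 × 10⁻²⁸) = 1.708 × 10⁻¹⁵ J = 10.7 keV.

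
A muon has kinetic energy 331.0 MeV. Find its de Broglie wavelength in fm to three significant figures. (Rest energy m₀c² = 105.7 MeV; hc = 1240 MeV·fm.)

Total energy E = KE + m₀c² = 331.0 + 105.7 = 436.7 MeV.
(pc)² = E² − (m₀c²)² = (436.7)² − (105.7)² = 1.795 × 10⁵ MeV², so pc = 423.7 MeV.
λ = hc/(pc) = 1240 MeV·fm / 423.7 MeV = 2.93 fm.

λ = 2.93 fm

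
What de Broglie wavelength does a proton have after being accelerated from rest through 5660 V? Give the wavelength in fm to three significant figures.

KE = eV = 1.602 × 10⁻¹⁹ × 5660 = 9.067 × 10⁻¹⁶ J.
p = √(2mKE) = √(2 × 1.673 × 10⁻²⁷ × 9.067 × 10⁻¹⁶) = 1.742 × 10⁻²¹ kg·m/s.
λ = h/p = 6.626 × 10⁻³⁴ / 1.742 × 10⁻²¹ = 3.80 × 10⁻¹³ m = 380 fm.

λ = 380 fm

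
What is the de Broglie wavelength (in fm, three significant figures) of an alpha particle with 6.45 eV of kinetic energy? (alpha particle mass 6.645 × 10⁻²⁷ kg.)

KE = 6.45 eV = 1.033 × 10⁻¹⁸ J.
p = √(2mKE) = √(2 × 6.645 × 10⁻²⁷ × 1.033 × 10⁻¹⁸) = 1.172 × 10⁻²² kg·m/s.
λ = h/p = 6.626 × 10⁻³⁴ / 1.172 × 10⁻²² = 5.65 × 10⁻¹² m = 5650 fm.

λ = 5650 fm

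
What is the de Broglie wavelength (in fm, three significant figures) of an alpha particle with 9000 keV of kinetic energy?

KE = 9000 keV = 1.442 × 10⁻¹² J.
p = √(2mKE) = √(2 × 6.645 × 10⁻²⁷ × 1.442 × 10⁻¹²) = 1.384 × 10⁻¹⁹ kg·m/s.
λ = h/p = 6.626 × 10⁻³⁴ / 1.384 × 10⁻¹⁹ = 4.79 × 10⁻¹⁵ m = 4.79 fm.

λ = 4.79 fm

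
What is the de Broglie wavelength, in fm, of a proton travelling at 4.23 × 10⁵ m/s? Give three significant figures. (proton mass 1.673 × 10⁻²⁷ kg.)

p = mv = 1.673 × 10⁻²⁷ × 4.23 × 10⁵ = 7.077 × 10⁻²² kg·m/s.
λ = h/p = 6.626 × 10⁻³⁴ / 7.077 × 10⁻²² = 9.36 × 10⁻¹³ m = 936 fm.

λ = 936 fm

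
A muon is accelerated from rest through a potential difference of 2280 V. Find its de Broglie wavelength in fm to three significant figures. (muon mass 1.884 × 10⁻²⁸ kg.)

KE = eV = 1.602 × 10⁻¹⁹ × 2280 = 3.653 × 10⁻¹⁶ J.
p = √(2mKE) = √(2 × 1.884 × 10⁻²⁸ × 3.653 × 10⁻¹⁶) = 3.710 × 10⁻²² kg·m/s.
λ = h/p = 6.626 × 10⁻³⁴ / 3.710 × 10⁻²² = 1.79 × 10⁻¹² m = 1790 fm.

λ = 1790 fm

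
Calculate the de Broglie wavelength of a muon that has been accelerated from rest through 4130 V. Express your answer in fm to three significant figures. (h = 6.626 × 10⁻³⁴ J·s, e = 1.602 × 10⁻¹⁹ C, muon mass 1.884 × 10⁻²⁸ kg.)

λ = 1330 fm

KE = eV = 1.602 × 10⁻¹⁹ × 4130 = 6.616 × 10⁻¹⁶ J.
p = √(2mKE) = √(2 × 1.884 × 10⁻²⁸ × 6.616 × 10⁻¹⁶) = 4.993 × 10⁻²² kg·m/s.
λ = h/p = 6.626 × 10⁻³⁴ / 4.993 × 10⁻²² = 1.33 × 10⁻¹² m = 1330 fm.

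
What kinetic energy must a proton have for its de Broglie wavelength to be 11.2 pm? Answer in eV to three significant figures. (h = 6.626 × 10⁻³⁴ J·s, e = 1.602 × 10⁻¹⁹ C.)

KE = 6.53 eV

p = h/λ = 6.626 × 10⁻³⁴ / 1.120 × 10⁻¹¹ = 5.916 × 10⁻²³ kg·m/s.
KE = p²/(2m) = (5.916 × 10⁻²³)² / (2 × 1.673 × 10⁻²⁷) = 1.046 × 10⁻¹⁸ J = 6.53 eV.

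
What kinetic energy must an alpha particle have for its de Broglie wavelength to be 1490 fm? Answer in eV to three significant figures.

KE = 92.9 eV

p = h/λ = 6.626 × 10⁻³⁴ / 1.490 × 10⁻¹² = 4.447 × 10⁻²² kg·m/s.
KE = p²/(2m) = (4.447 × 10⁻²²)² / (2 × 6.645 × 10⁻²⁷) = 1.488 × 10⁻¹⁷ J = 92.9 eV.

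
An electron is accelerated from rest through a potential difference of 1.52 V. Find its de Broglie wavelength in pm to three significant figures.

λ = 995 pm

KE = eV = 1.602 × 10⁻¹⁹ × 1.520 = 2.435 × 10⁻¹⁹ J.
p = √(2mKE) = √(2 × 9.109 × 10⁻³¹ × 2.435 × 10⁻¹⁹) = 6.660 × 10⁻²⁵ kg·m/s.
λ = h/p = 6.626 × 10⁻³⁴ / 6.660 × 10⁻²⁵ = 9.95 × 10⁻¹⁰ m = 995 pm.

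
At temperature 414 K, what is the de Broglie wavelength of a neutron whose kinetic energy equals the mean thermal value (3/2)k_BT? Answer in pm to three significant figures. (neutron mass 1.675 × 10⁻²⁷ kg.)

KE = (3/2)k_BT = 1.5 × 1.381 × 10⁻²³ × 414 = 8.576 × 10⁻²¹ J.
p = √(2mKE) = √(2 × 1.675 × 10⁻²⁷ × 8.576 × 10⁻²¹) = 5.360 × 10⁻²⁴ kg·m/s.
λ = h/p = 1.24 × 10⁻¹⁰ m = 124 pm.

λ = 124 pm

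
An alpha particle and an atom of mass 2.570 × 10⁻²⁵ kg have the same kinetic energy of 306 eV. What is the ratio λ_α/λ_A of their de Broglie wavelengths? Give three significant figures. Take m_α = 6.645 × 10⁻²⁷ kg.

At fixed KE, p = √(2mKE) so λ = h/p ∝ 1/√m.
λ_α/λ_A = √(m_A/m_α) = √(2.570 × 10⁻²⁵/6.645 × 10⁻²⁷) = √(38.68) = 6.22.

λ_α/λ_A = 6.22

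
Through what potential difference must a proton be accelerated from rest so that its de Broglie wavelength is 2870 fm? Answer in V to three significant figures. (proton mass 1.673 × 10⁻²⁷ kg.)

V = 99.4 V

p = h/λ = 6.626 × 10⁻³⁴ / 2.870 × 10⁻¹² = 2.309 × 10⁻²² kg·m/s.
KE = p²/(2m) = 1.593 × 10⁻¹⁷ J.
V = KE/e = 1.593 × 10⁻¹⁷ / (1.602 × 10⁻¹⁹) = 99.4 V.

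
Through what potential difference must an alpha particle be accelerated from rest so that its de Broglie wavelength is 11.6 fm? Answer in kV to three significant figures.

p = h/λ = 6.626 × 10⁻³⁴ / 1.160 × 10⁻¹⁴ = 5.712 × 10⁻²⁰ kg·m/s.
KE = p²/(2m) = 2.455 × 10⁻¹³ J.
V = KE/2e = 2.455 × 10⁻¹³ / (2 × 1.602 × 10⁻¹⁹) = 766 kV.

V = 766 kV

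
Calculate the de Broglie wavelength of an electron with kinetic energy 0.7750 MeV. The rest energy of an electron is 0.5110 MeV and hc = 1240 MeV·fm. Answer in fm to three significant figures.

λ = 1050 fm

Total energy E = KE + m₀c² = 0.7750 + 0.5110 = 1.2860 MeV.
(pc)² = E² − (m₀c²)² = (1.2860)² − (0.5110)² = 1.393 MeV², so pc = 1.180 MeV.
λ = hc/(pc) = 1240 MeV·fm / 1.180 MeV = 1050 fm.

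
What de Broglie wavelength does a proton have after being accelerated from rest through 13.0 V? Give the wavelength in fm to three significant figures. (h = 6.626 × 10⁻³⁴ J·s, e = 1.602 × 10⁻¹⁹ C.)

KE = eV = 1.602 × 10⁻¹⁹ × 13.00 = 2.083 × 10⁻¹⁸ J.
p = √(2mKE) = √(2 × 1.673 × 10⁻²⁷ × 2.083 × 10⁻¹⁸) = 8.348 × 10⁻²³ kg·m/s.
λ = h/p = 6.626 × 10⁻³⁴ / 8.348 × 10⁻²³ = 7.94 × 10⁻¹² m = 7940 fm.

λ = 7940 fm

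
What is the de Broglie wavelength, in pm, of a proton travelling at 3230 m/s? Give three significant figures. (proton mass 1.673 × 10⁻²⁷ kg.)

p = mv = 1.673 × 10⁻²⁷ × 3230 = 5.404 × 10⁻²⁴ kg·m/s.
λ = h/p = 6.626 × 10⁻³⁴ / 5.404 × 10⁻²⁴ = 1.23 × 10⁻¹⁰ m = 123 pm.

λ = 123 pm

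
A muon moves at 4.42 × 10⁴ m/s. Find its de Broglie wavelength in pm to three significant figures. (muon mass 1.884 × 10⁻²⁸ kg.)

λ = 79.6 pm

p = mv = 1.884 × 10⁻²⁸ × 4.42 × 10⁴ = 8.327 × 10⁻²⁴ kg·m/s.
λ = h/p = 6.626 × 10⁻³⁴ / 8.327 × 10⁻²⁴ = 7.96 × 10⁻¹¹ m = 79.6 pm.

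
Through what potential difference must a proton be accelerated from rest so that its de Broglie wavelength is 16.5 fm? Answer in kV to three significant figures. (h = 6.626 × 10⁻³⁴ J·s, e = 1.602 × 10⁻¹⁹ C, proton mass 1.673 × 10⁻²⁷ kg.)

V = 3010 kV

p = h/λ = 6.626 × 10⁻³⁴ / 1.650 × 10⁻¹⁴ = 4.016 × 10⁻²⁰ kg·m/s.
KE = p²/(2m) = 4.820 × 10⁻¹³ J.
V = KE/e = 4.820 × 10⁻¹³ / (1.602 × 10⁻¹⁹) = 3010 kV.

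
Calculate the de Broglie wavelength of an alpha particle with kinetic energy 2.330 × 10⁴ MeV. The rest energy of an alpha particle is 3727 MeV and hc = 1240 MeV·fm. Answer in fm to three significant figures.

λ = 0.0463 fm

Total energy E = KE + m₀c² = 2.330 × 10⁴ + 3727 = 27027 MeV.
(pc)² = E² − (m₀c²)² = (27027)² − (3727)² = 7.166 × 10⁸ MeV², so pc = 2.677 × 10⁴ MeV.
λ = hc/(pc) = 1240 MeV·fm / 2.677 × 10⁴ MeV = 0.0463 fm.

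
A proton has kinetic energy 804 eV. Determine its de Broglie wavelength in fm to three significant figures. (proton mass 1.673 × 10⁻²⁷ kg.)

λ = 1010 fm

KE = 804 eV = 1.288 × 10⁻¹⁶ J.
p = √(2mKE) = √(2 × 1.673 × 10⁻²⁷ × 1.288 × 10⁻¹⁶) = 6.565 × 10⁻²² kg·m/s.
λ = h/p = 6.626 × 10⁻³⁴ / 6.565 × 10⁻²² = 1.01 × 10⁻¹² m = 1010 fm.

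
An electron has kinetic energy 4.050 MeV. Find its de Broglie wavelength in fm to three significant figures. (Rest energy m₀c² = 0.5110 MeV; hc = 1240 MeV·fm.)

Total energy E = KE + m₀c² = 4.050 + 0.5110 = 4.5610 MeV.
(pc)² = E² − (m₀c²)² = (4.5610)² − (0.5110)² = 20.54 MeV², so pc = 4.532 MeV.
λ = hc/(pc) = 1240 MeV·fm / 4.532 MeV = 274 fm.

λ = 274 fm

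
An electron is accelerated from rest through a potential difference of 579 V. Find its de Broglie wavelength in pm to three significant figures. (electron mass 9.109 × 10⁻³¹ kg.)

λ = 51.0 pm

KE = eV = 1.602 × 10⁻¹⁹ × 579.0 = 9.276 × 10⁻¹⁷ J.
p = √(2mKE) = √(2 × 9.109 × 10⁻³¹ × 9.276 × 10⁻¹⁷) = 1.300 × 10⁻²³ kg·m/s.
λ = h/p = 6.626 × 10⁻³⁴ / 1.300 × 10⁻²³ = 5.10 × 10⁻¹¹ m = 51.0 pm.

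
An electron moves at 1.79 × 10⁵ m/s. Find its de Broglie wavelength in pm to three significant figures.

λ = 4060 pm

p = mv = 9.109 × 10⁻³¹ × 1.79 × 10⁵ = 1.631 × 10⁻²⁵ kg·m/s.
λ = h/p = 6.626 × 10⁻³⁴ / 1.631 × 10⁻²⁵ = 4.06 × 10⁻⁹ m = 4060 pm.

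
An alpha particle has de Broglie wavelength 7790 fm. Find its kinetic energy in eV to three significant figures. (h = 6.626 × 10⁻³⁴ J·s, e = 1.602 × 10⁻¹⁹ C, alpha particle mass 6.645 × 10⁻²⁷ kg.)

KE = 3.40 eV

p = h/λ = 6.626 × 10⁻³⁴ / 7.790 × 10⁻¹² = 8.506 × 10⁻²³ kg·m/s.
KE = p²/(2m) = (8.506 × 10⁻²³)² / (2 × 6.645 × 10⁻²⁷) = 5.444 × 10⁻¹⁹ J = 3.40 eV.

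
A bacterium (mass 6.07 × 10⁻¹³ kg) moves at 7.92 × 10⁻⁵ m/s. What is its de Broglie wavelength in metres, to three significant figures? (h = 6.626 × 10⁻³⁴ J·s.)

λ = 1.38 × 10⁻¹⁷ m

p = mv = 6.07 × 10⁻¹³ × 7.92 × 10⁻⁵ = 4.807 × 10⁻¹⁷ kg·m/s.
λ = h/p = 6.626 × 10⁻³⁴ / 4.807 × 10⁻¹⁷ = 1.38 × 10⁻¹⁷ m.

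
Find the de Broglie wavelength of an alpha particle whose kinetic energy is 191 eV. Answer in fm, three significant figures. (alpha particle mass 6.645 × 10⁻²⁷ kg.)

λ = 1040 fm

KE = 191 eV = 3.060 × 10⁻¹⁷ J.
p = √(2mKE) = √(2 × 6.645 × 10⁻²⁷ × 3.060 × 10⁻¹⁷) = 6.377 × 10⁻²² kg·m/s.
λ = h/p = 6.626 × 10⁻³⁴ / 6.377 × 10⁻²² = 1.04 × 10⁻¹² m = 1040 fm.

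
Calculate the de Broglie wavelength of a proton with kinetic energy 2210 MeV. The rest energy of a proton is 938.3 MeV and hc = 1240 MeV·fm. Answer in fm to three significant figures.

λ = 0.413 fm

Total energy E = KE + m₀c² = 2210 + 938.3 = 3148.3 MeV.
(pc)² = E² − (m₀c²)² = (3148.3)² − (938.3)² = 9.031 × 10⁶ MeV², so pc = 3005 MeV.
λ = hc/(pc) = 1240 MeV·fm / 3005 MeV = 0.413 fm.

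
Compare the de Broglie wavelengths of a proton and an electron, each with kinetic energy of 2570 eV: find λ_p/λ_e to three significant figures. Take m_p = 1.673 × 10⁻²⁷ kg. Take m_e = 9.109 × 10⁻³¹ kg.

λ_p/λ_e = 0.0233

At fixed KE, p = √(2mKE) so λ = h/p ∝ 1/√m.
λ_p/λ_e = √(m_e/m_p) = √(9.109 × 10⁻³¹/1.673 × 10⁻²⁷) = √(5.445 × 10⁻⁴) = 0.0233.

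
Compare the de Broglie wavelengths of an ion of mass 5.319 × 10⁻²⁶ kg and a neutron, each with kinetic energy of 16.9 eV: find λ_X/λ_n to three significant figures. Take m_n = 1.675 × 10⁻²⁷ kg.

At fixed KE, p = √(2mKE) so λ = h/p ∝ 1/√m.
λ_X/λ_n = √(m_n/m_X) = √(1.675 × 10⁻²⁷/5.319 × 10⁻²⁶) = √(0.03149) = 0.177.

λ_X/λ_n = 0.177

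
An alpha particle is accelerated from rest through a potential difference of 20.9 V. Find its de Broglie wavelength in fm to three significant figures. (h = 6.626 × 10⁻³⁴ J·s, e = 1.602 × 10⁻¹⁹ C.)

KE = 2eV = 2 × 1.602 × 10⁻¹⁹ × 20.90 = 6.696 × 10⁻¹⁸ J.
p = √(2mKE) = √(2 × 6.645 × 10⁻²⁷ × 6.696 × 10⁻¹⁸) = 2.983 × 10⁻²² kg·m/s.
λ = h/p = 6.626 × 10⁻³⁴ / 2.983 × 10⁻²² = 2.22 × 10⁻¹² m = 2220 fm.

λ = 2220 fm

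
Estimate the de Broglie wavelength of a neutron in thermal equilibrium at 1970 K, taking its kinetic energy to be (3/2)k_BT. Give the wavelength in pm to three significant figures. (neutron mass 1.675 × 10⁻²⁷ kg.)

λ = 56.7 pm

KE = (3/2)k_BT = 1.5 × 1.381 × 10⁻²³ × 1970 = 4.081 × 10⁻²⁰ J.
p = √(2mKE) = √(2 × 1.675 × 10⁻²⁷ × 4.081 × 10⁻²⁰) = 1.169 × 10⁻²³ kg·m/s.
λ = h/p = 5.67 × 10⁻¹¹ m = 56.7 pm.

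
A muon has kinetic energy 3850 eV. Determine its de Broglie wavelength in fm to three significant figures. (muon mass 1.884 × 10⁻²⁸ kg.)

KE = 3850 eV = 6.168 × 10⁻¹⁶ J.
p = √(2mKE) = √(2 × 1.884 × 10⁻²⁸ × 6.168 × 10⁻¹⁶) = 4.821 × 10⁻²² kg·m/s.
λ = h/p = 6.626 × 10⁻³⁴ / 4.821 × 10⁻²² = 1.37 × 10⁻¹² m = 1370 fm.

λ = 1370 fm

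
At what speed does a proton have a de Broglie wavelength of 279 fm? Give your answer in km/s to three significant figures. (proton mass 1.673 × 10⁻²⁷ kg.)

v = 1420 km/s

p = h/λ = 6.626 × 10⁻³⁴ / 2.790 × 10⁻¹³ = 2.375 × 10⁻²¹ kg·m/s.
v = p/m = 2.375 × 10⁻²¹ / 1.673 × 10⁻²⁷ = 1.42 × 10⁶ m/s = 1420 km/s.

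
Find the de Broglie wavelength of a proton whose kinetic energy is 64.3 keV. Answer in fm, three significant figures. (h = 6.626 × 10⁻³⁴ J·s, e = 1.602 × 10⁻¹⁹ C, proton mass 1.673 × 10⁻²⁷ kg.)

KE = 64.3 keV = 1.030 × 10⁻¹⁴ J.
p = √(2mKE) = √(2 × 1.673 × 10⁻²⁷ × 1.030 × 10⁻¹⁴) = 5.871 × 10⁻²¹ kg·m/s.
λ = h/p = 6.626 × 10⁻³⁴ / 5.871 × 10⁻²¹ = 1.13 × 10⁻¹³ m = 113 fm.

λ = 113 fm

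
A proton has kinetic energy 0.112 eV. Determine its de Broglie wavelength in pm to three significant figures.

λ = 85.5 pm

KE = 0.112 eV = 1.794 × 10⁻²⁰ J.
p = √(2mKE) = √(2 × 1.673 × 10⁻²⁷ × 1.794 × 10⁻²⁰) = 7.748 × 10⁻²⁴ kg·m/s.
λ = h/p = 6.626 × 10⁻³⁴ / 7.748 × 10⁻²⁴ = 8.55 × 10⁻¹¹ m = 85.5 pm.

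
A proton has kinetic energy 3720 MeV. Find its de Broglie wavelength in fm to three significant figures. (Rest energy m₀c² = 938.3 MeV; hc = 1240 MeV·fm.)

Total energy E = KE + m₀c² = 3720 + 938.3 = 4658.3 MeV.
(pc)² = E² − (m₀c²)² = (4658.3)² − (938.3)² = 2.082 × 10⁷ MeV², so pc = 4563 MeV.
λ = hc/(pc) = 1240 MeV·fm / 4563 MeV = 0.272 fm.

λ = 0.272 fm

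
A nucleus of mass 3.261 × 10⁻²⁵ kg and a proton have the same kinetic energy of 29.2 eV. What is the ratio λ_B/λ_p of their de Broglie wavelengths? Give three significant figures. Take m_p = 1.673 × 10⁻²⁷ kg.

λ_B/λ_p = 0.0716

At fixed KE, p = √(2mKE) so λ = h/p ∝ 1/√m.
λ_B/λ_p = √(m_p/m_B) = √(1.673 × 10⁻²⁷/3.261 × 10⁻²⁵) = √(5.130 × 10⁻³) = 0.0716.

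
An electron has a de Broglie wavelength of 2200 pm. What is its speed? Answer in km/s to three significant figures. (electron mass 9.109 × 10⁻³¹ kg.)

v = 331 km/s

p = h/λ = 6.626 × 10⁻³⁴ / 2.200 × 10⁻⁹ = 3.012 × 10⁻²⁵ kg·m/s.
v = p/m = 3.012 × 10⁻²⁵ / 9.109 × 10⁻³¹ = 3.31 × 10⁵ m/s = 331 km/s.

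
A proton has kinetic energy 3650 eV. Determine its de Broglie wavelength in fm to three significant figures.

KE = 3650 eV = 5.847 × 10⁻¹⁶ J.
p = √(2mKE) = √(2 × 1.673 × 10⁻²⁷ × 5.847 × 10⁻¹⁶) = 1.399 × 10⁻²¹ kg·m/s.
λ = h/p = 6.626 × 10⁻³⁴ / 1.399 × 10⁻²¹ = 4.74 × 10⁻¹³ m = 474 fm.

λ = 474 fm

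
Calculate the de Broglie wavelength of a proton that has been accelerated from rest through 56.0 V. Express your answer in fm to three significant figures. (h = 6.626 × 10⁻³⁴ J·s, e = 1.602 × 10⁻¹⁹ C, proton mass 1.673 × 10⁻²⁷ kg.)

KE = eV = 1.602 × 10⁻¹⁹ × 56.00 = 8.971 × 10⁻¹⁸ J.
p = √(2mKE) = √(2 × 1.673 × 10⁻²⁷ × 8.971 × 10⁻¹⁸) = 1.733 × 10⁻²² kg·m/s.
λ = h/p = 6.626 × 10⁻³⁴ / 1.733 × 10⁻²² = 3.82 × 10⁻¹² m = 3820 fm.

λ = 3820 fm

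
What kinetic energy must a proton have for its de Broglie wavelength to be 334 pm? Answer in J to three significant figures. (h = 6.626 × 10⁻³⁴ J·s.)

p = h/λ = 6.626 × 10⁻³⁴ / 3.340 × 10⁻¹⁰ = 1.984 × 10⁻²⁴ kg·m/s.
KE = p²/(2m) = (1.984 × 10⁻²⁴)² / (2 × 1.673 × 10⁻²⁷) = 1.176 × 10⁻²¹ J = 1.18 × 10⁻²¹ J.

KE = 1.18 × 10⁻²¹ J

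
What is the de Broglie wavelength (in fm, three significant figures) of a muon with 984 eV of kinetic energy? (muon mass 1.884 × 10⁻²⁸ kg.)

λ = 2720 fm

KE = 984 eV = 1.576 × 10⁻¹⁶ J.
p = √(2mKE) = √(2 × 1.884 × 10⁻²⁸ × 1.576 × 10⁻¹⁶) = 2.437 × 10⁻²² kg·m/s.
λ = h/p = 6.626 × 10⁻³⁴ / 2.437 × 10⁻²² = 2.72 × 10⁻¹² m = 2720 fm.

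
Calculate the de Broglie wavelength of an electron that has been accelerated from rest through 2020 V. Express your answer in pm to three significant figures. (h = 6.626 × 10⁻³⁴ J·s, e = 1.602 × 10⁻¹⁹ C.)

λ = 27.3 pm

KE = eV = 1.602 × 10⁻¹⁹ × 2020 = 3.236 × 10⁻¹⁶ J.
p = √(2mKE) = √(2 × 9.109 × 10⁻³¹ × 3.236 × 10⁻¹⁶) = 2.428 × 10⁻²³ kg·m/s.
λ = h/p = 6.626 × 10⁻³⁴ / 2.428 × 10⁻²³ = 2.73 × 10⁻¹¹ m = 27.3 pm.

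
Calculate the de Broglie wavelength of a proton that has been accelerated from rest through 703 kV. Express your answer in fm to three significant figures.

KE = eV = 1.602 × 10⁻¹⁹ × 7.030 × 10⁵ = 1.126 × 10⁻¹³ J.
p = √(2mKE) = √(2 × 1.673 × 10⁻²⁷ × 1.126 × 10⁻¹³) = 1.941 × 10⁻²⁰ kg·m/s.
λ = h/p = 6.626 × 10⁻³⁴ / 1.941 × 10⁻²⁰ = 3.41 × 10⁻¹⁴ m = 34.1 fm.

λ = 34.1 fm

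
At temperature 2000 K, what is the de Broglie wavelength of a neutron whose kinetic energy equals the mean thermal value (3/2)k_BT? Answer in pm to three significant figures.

λ = 56.2 pm

KE = (3/2)k_BT = 1.5 × 1.381 × 10⁻²³ × 2000 = 4.143 × 10⁻²⁰ J.
p = √(2mKE) = √(2 × 1.675 × 10⁻²⁷ × 4.143 × 10⁻²⁰) = 1.178 × 10⁻²³ kg·m/s.
λ = h/p = 5.62 × 10⁻¹¹ m = 56.2 pm.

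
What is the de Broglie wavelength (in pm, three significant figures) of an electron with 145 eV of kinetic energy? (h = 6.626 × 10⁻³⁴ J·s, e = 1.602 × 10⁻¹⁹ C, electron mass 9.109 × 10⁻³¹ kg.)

KE = 145 eV = 2.323 × 10⁻¹⁷ J.
p = √(2mKE) = √(2 × 9.109 × 10⁻³¹ × 2.323 × 10⁻¹⁷) = 6.505 × 10⁻²⁴ kg·m/s.
λ = h/p = 6.626 × 10⁻³⁴ / 6.505 × 10⁻²⁴ = 1.02 × 10⁻¹⁰ m = 102 pm.

λ = 102 pm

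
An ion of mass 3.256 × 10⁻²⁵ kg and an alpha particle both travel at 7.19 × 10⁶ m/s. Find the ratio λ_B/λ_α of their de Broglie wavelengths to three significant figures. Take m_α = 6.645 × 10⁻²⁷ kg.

At fixed v, p = mv so λ = h/(mv) ∝ 1/m.
λ_B/λ_α = m_α/m_B = 6.645 × 10⁻²⁷/3.256 × 10⁻²⁵ = 0.0204.

λ_B/λ_α = 0.0204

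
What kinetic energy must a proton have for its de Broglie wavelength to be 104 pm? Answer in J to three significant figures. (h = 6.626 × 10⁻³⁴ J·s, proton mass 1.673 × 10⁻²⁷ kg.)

KE = 1.21 × 10⁻²⁰ J

p = h/λ = 6.626 × 10⁻³⁴ / 1.040 × 10⁻¹⁰ = 6.371 × 10⁻²⁴ kg·m/s.
KE = p²/(2m) = (6.371 × 10⁻²⁴)² / (2 × 1.673 × 10⁻²⁷) = 1.213 × 10⁻²⁰ J = 1.21 × 10⁻²⁰ J.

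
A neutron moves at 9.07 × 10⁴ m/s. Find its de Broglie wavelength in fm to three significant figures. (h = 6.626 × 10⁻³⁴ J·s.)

p = mv = 1.675 × 10⁻²⁷ × 9.07 × 10⁴ = 1.519 × 10⁻²² kg·m/s.
λ = h/p = 6.626 × 10⁻³⁴ / 1.519 × 10⁻²² = 4.36 × 10⁻¹² m = 4360 fm.

λ = 4360 fm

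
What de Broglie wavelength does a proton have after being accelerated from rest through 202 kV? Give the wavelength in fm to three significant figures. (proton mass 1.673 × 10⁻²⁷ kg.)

KE = eV = 1.602 × 10⁻¹⁹ × 2.020 × 10⁵ = 3.236 × 10⁻¹⁴ J.
p = √(2mKE) = √(2 × 1.673 × 10⁻²⁷ × 3.236 × 10⁻¹⁴) = 1.041 × 10⁻²⁰ kg·m/s.
λ = h/p = 6.626 × 10⁻³⁴ / 1.041 × 10⁻²⁰ = 6.37 × 10⁻¹⁴ m = 63.7 fm.

λ = 63.7 fm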